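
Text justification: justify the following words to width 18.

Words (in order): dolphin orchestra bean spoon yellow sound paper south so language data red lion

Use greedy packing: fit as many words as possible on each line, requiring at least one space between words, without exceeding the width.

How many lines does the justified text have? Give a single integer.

Line 1: ['dolphin', 'orchestra'] (min_width=17, slack=1)
Line 2: ['bean', 'spoon', 'yellow'] (min_width=17, slack=1)
Line 3: ['sound', 'paper', 'south'] (min_width=17, slack=1)
Line 4: ['so', 'language', 'data'] (min_width=16, slack=2)
Line 5: ['red', 'lion'] (min_width=8, slack=10)
Total lines: 5

Answer: 5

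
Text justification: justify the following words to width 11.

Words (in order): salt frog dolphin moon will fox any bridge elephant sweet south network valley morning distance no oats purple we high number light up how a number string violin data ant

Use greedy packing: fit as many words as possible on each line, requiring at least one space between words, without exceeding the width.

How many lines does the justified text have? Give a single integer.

Line 1: ['salt', 'frog'] (min_width=9, slack=2)
Line 2: ['dolphin'] (min_width=7, slack=4)
Line 3: ['moon', 'will'] (min_width=9, slack=2)
Line 4: ['fox', 'any'] (min_width=7, slack=4)
Line 5: ['bridge'] (min_width=6, slack=5)
Line 6: ['elephant'] (min_width=8, slack=3)
Line 7: ['sweet', 'south'] (min_width=11, slack=0)
Line 8: ['network'] (min_width=7, slack=4)
Line 9: ['valley'] (min_width=6, slack=5)
Line 10: ['morning'] (min_width=7, slack=4)
Line 11: ['distance', 'no'] (min_width=11, slack=0)
Line 12: ['oats', 'purple'] (min_width=11, slack=0)
Line 13: ['we', 'high'] (min_width=7, slack=4)
Line 14: ['number'] (min_width=6, slack=5)
Line 15: ['light', 'up'] (min_width=8, slack=3)
Line 16: ['how', 'a'] (min_width=5, slack=6)
Line 17: ['number'] (min_width=6, slack=5)
Line 18: ['string'] (min_width=6, slack=5)
Line 19: ['violin', 'data'] (min_width=11, slack=0)
Line 20: ['ant'] (min_width=3, slack=8)
Total lines: 20

Answer: 20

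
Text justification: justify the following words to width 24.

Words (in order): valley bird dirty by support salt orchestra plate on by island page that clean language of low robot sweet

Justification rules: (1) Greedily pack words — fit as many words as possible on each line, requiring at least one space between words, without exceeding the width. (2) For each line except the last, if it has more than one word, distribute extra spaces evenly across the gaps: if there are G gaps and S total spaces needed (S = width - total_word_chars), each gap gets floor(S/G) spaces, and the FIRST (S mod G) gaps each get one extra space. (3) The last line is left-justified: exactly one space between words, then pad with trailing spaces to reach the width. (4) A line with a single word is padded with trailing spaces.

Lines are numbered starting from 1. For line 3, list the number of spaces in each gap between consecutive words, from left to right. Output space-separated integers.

Answer: 2 1 1 1

Derivation:
Line 1: ['valley', 'bird', 'dirty', 'by'] (min_width=20, slack=4)
Line 2: ['support', 'salt', 'orchestra'] (min_width=22, slack=2)
Line 3: ['plate', 'on', 'by', 'island', 'page'] (min_width=23, slack=1)
Line 4: ['that', 'clean', 'language', 'of'] (min_width=22, slack=2)
Line 5: ['low', 'robot', 'sweet'] (min_width=15, slack=9)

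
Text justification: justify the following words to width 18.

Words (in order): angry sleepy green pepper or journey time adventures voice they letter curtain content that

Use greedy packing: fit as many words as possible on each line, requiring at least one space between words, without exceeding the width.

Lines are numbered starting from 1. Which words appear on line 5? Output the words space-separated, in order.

Answer: curtain content

Derivation:
Line 1: ['angry', 'sleepy', 'green'] (min_width=18, slack=0)
Line 2: ['pepper', 'or', 'journey'] (min_width=17, slack=1)
Line 3: ['time', 'adventures'] (min_width=15, slack=3)
Line 4: ['voice', 'they', 'letter'] (min_width=17, slack=1)
Line 5: ['curtain', 'content'] (min_width=15, slack=3)
Line 6: ['that'] (min_width=4, slack=14)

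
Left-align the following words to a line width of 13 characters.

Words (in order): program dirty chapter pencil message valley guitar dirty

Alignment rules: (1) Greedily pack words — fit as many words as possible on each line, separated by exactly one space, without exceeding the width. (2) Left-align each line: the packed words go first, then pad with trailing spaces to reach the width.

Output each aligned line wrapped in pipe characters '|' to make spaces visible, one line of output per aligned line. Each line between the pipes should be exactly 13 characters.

Answer: |program dirty|
|chapter      |
|pencil       |
|message      |
|valley guitar|
|dirty        |

Derivation:
Line 1: ['program', 'dirty'] (min_width=13, slack=0)
Line 2: ['chapter'] (min_width=7, slack=6)
Line 3: ['pencil'] (min_width=6, slack=7)
Line 4: ['message'] (min_width=7, slack=6)
Line 5: ['valley', 'guitar'] (min_width=13, slack=0)
Line 6: ['dirty'] (min_width=5, slack=8)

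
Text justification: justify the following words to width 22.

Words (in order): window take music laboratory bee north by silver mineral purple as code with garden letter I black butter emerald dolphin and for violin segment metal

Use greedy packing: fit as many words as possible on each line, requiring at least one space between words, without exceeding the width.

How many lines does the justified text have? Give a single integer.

Answer: 8

Derivation:
Line 1: ['window', 'take', 'music'] (min_width=17, slack=5)
Line 2: ['laboratory', 'bee', 'north'] (min_width=20, slack=2)
Line 3: ['by', 'silver', 'mineral'] (min_width=17, slack=5)
Line 4: ['purple', 'as', 'code', 'with'] (min_width=19, slack=3)
Line 5: ['garden', 'letter', 'I', 'black'] (min_width=21, slack=1)
Line 6: ['butter', 'emerald', 'dolphin'] (min_width=22, slack=0)
Line 7: ['and', 'for', 'violin', 'segment'] (min_width=22, slack=0)
Line 8: ['metal'] (min_width=5, slack=17)
Total lines: 8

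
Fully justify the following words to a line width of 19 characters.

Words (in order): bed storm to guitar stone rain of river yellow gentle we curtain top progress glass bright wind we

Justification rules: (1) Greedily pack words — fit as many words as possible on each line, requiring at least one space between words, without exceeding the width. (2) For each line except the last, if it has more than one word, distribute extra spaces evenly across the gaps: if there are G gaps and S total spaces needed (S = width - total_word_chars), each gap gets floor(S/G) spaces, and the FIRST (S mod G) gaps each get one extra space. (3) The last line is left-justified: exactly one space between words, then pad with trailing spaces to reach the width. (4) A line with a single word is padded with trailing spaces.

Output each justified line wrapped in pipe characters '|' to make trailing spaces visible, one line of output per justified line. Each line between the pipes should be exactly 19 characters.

Line 1: ['bed', 'storm', 'to', 'guitar'] (min_width=19, slack=0)
Line 2: ['stone', 'rain', 'of', 'river'] (min_width=19, slack=0)
Line 3: ['yellow', 'gentle', 'we'] (min_width=16, slack=3)
Line 4: ['curtain', 'top'] (min_width=11, slack=8)
Line 5: ['progress', 'glass'] (min_width=14, slack=5)
Line 6: ['bright', 'wind', 'we'] (min_width=14, slack=5)

Answer: |bed storm to guitar|
|stone rain of river|
|yellow   gentle  we|
|curtain         top|
|progress      glass|
|bright wind we     |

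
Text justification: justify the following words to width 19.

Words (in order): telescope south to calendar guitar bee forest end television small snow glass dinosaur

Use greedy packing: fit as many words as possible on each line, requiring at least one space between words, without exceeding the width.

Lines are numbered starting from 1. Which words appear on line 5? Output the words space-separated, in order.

Line 1: ['telescope', 'south', 'to'] (min_width=18, slack=1)
Line 2: ['calendar', 'guitar', 'bee'] (min_width=19, slack=0)
Line 3: ['forest', 'end'] (min_width=10, slack=9)
Line 4: ['television', 'small'] (min_width=16, slack=3)
Line 5: ['snow', 'glass', 'dinosaur'] (min_width=19, slack=0)

Answer: snow glass dinosaur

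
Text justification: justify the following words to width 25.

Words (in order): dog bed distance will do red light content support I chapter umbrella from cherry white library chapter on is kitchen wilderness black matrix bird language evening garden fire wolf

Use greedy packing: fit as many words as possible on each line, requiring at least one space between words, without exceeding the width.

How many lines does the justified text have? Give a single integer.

Answer: 8

Derivation:
Line 1: ['dog', 'bed', 'distance', 'will', 'do'] (min_width=24, slack=1)
Line 2: ['red', 'light', 'content', 'support'] (min_width=25, slack=0)
Line 3: ['I', 'chapter', 'umbrella', 'from'] (min_width=23, slack=2)
Line 4: ['cherry', 'white', 'library'] (min_width=20, slack=5)
Line 5: ['chapter', 'on', 'is', 'kitchen'] (min_width=21, slack=4)
Line 6: ['wilderness', 'black', 'matrix'] (min_width=23, slack=2)
Line 7: ['bird', 'language', 'evening'] (min_width=21, slack=4)
Line 8: ['garden', 'fire', 'wolf'] (min_width=16, slack=9)
Total lines: 8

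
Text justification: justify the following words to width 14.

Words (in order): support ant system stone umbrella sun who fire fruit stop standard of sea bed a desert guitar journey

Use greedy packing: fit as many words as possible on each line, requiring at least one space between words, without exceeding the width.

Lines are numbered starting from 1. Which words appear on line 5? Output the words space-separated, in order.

Line 1: ['support', 'ant'] (min_width=11, slack=3)
Line 2: ['system', 'stone'] (min_width=12, slack=2)
Line 3: ['umbrella', 'sun'] (min_width=12, slack=2)
Line 4: ['who', 'fire', 'fruit'] (min_width=14, slack=0)
Line 5: ['stop', 'standard'] (min_width=13, slack=1)
Line 6: ['of', 'sea', 'bed', 'a'] (min_width=12, slack=2)
Line 7: ['desert', 'guitar'] (min_width=13, slack=1)
Line 8: ['journey'] (min_width=7, slack=7)

Answer: stop standard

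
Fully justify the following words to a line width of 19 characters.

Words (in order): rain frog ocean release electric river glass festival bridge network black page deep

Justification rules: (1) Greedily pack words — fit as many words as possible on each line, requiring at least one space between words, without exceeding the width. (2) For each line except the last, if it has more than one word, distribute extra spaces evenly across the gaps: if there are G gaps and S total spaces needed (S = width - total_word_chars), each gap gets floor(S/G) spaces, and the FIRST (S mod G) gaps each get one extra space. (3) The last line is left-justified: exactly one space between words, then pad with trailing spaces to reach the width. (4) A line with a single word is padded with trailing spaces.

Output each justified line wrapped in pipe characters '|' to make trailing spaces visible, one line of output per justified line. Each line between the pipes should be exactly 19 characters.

Line 1: ['rain', 'frog', 'ocean'] (min_width=15, slack=4)
Line 2: ['release', 'electric'] (min_width=16, slack=3)
Line 3: ['river', 'glass'] (min_width=11, slack=8)
Line 4: ['festival', 'bridge'] (min_width=15, slack=4)
Line 5: ['network', 'black', 'page'] (min_width=18, slack=1)
Line 6: ['deep'] (min_width=4, slack=15)

Answer: |rain   frog   ocean|
|release    electric|
|river         glass|
|festival     bridge|
|network  black page|
|deep               |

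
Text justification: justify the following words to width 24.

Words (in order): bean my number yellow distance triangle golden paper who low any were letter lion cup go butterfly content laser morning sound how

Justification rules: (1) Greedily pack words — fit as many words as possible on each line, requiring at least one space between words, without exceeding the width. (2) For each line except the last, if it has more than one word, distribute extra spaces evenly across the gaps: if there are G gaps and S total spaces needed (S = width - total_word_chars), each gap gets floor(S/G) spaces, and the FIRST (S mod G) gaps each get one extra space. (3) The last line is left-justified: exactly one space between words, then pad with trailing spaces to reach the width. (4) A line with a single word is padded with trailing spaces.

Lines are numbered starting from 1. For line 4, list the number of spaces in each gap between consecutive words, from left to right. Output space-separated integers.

Answer: 3 3 3

Derivation:
Line 1: ['bean', 'my', 'number', 'yellow'] (min_width=21, slack=3)
Line 2: ['distance', 'triangle', 'golden'] (min_width=24, slack=0)
Line 3: ['paper', 'who', 'low', 'any', 'were'] (min_width=22, slack=2)
Line 4: ['letter', 'lion', 'cup', 'go'] (min_width=18, slack=6)
Line 5: ['butterfly', 'content', 'laser'] (min_width=23, slack=1)
Line 6: ['morning', 'sound', 'how'] (min_width=17, slack=7)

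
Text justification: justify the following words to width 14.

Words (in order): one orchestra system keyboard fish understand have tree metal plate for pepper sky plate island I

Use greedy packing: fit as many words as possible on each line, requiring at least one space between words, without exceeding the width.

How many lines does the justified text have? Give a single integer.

Answer: 8

Derivation:
Line 1: ['one', 'orchestra'] (min_width=13, slack=1)
Line 2: ['system'] (min_width=6, slack=8)
Line 3: ['keyboard', 'fish'] (min_width=13, slack=1)
Line 4: ['understand'] (min_width=10, slack=4)
Line 5: ['have', 'tree'] (min_width=9, slack=5)
Line 6: ['metal', 'plate'] (min_width=11, slack=3)
Line 7: ['for', 'pepper', 'sky'] (min_width=14, slack=0)
Line 8: ['plate', 'island', 'I'] (min_width=14, slack=0)
Total lines: 8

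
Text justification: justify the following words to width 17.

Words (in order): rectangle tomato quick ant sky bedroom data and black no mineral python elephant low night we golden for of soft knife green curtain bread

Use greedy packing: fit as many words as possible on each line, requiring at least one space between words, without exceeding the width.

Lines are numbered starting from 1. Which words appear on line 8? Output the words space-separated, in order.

Line 1: ['rectangle', 'tomato'] (min_width=16, slack=1)
Line 2: ['quick', 'ant', 'sky'] (min_width=13, slack=4)
Line 3: ['bedroom', 'data', 'and'] (min_width=16, slack=1)
Line 4: ['black', 'no', 'mineral'] (min_width=16, slack=1)
Line 5: ['python', 'elephant'] (min_width=15, slack=2)
Line 6: ['low', 'night', 'we'] (min_width=12, slack=5)
Line 7: ['golden', 'for', 'of'] (min_width=13, slack=4)
Line 8: ['soft', 'knife', 'green'] (min_width=16, slack=1)
Line 9: ['curtain', 'bread'] (min_width=13, slack=4)

Answer: soft knife green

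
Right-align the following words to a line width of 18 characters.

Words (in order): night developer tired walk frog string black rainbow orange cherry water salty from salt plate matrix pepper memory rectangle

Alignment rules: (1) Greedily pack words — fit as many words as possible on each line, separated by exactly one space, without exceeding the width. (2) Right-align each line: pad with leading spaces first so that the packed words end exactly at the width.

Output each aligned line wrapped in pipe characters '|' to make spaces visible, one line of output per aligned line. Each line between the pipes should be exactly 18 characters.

Line 1: ['night', 'developer'] (min_width=15, slack=3)
Line 2: ['tired', 'walk', 'frog'] (min_width=15, slack=3)
Line 3: ['string', 'black'] (min_width=12, slack=6)
Line 4: ['rainbow', 'orange'] (min_width=14, slack=4)
Line 5: ['cherry', 'water', 'salty'] (min_width=18, slack=0)
Line 6: ['from', 'salt', 'plate'] (min_width=15, slack=3)
Line 7: ['matrix', 'pepper'] (min_width=13, slack=5)
Line 8: ['memory', 'rectangle'] (min_width=16, slack=2)

Answer: |   night developer|
|   tired walk frog|
|      string black|
|    rainbow orange|
|cherry water salty|
|   from salt plate|
|     matrix pepper|
|  memory rectangle|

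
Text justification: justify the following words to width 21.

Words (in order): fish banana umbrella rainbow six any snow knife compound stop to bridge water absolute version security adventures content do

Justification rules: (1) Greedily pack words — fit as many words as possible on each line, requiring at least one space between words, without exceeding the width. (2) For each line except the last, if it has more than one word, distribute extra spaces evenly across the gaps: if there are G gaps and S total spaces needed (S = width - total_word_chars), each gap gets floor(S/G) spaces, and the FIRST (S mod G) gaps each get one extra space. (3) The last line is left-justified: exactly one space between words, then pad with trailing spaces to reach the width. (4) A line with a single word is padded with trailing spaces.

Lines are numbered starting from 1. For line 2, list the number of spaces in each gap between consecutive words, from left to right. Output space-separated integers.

Answer: 2 1 1

Derivation:
Line 1: ['fish', 'banana', 'umbrella'] (min_width=20, slack=1)
Line 2: ['rainbow', 'six', 'any', 'snow'] (min_width=20, slack=1)
Line 3: ['knife', 'compound', 'stop'] (min_width=19, slack=2)
Line 4: ['to', 'bridge', 'water'] (min_width=15, slack=6)
Line 5: ['absolute', 'version'] (min_width=16, slack=5)
Line 6: ['security', 'adventures'] (min_width=19, slack=2)
Line 7: ['content', 'do'] (min_width=10, slack=11)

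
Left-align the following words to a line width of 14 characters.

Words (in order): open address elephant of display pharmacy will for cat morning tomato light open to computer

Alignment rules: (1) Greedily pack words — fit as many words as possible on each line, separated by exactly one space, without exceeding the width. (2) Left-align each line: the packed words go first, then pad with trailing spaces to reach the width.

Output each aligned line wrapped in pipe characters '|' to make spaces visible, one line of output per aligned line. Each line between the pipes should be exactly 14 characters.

Answer: |open address  |
|elephant of   |
|display       |
|pharmacy will |
|for cat       |
|morning tomato|
|light open to |
|computer      |

Derivation:
Line 1: ['open', 'address'] (min_width=12, slack=2)
Line 2: ['elephant', 'of'] (min_width=11, slack=3)
Line 3: ['display'] (min_width=7, slack=7)
Line 4: ['pharmacy', 'will'] (min_width=13, slack=1)
Line 5: ['for', 'cat'] (min_width=7, slack=7)
Line 6: ['morning', 'tomato'] (min_width=14, slack=0)
Line 7: ['light', 'open', 'to'] (min_width=13, slack=1)
Line 8: ['computer'] (min_width=8, slack=6)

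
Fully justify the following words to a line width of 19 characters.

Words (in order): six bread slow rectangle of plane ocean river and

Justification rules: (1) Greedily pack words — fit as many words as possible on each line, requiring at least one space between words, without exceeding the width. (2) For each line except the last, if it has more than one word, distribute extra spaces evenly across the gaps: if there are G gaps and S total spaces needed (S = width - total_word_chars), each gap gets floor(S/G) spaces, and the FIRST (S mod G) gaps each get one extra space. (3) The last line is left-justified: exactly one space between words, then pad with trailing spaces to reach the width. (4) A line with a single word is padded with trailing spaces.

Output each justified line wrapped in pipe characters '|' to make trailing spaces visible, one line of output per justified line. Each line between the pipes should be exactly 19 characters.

Line 1: ['six', 'bread', 'slow'] (min_width=14, slack=5)
Line 2: ['rectangle', 'of', 'plane'] (min_width=18, slack=1)
Line 3: ['ocean', 'river', 'and'] (min_width=15, slack=4)

Answer: |six    bread   slow|
|rectangle  of plane|
|ocean river and    |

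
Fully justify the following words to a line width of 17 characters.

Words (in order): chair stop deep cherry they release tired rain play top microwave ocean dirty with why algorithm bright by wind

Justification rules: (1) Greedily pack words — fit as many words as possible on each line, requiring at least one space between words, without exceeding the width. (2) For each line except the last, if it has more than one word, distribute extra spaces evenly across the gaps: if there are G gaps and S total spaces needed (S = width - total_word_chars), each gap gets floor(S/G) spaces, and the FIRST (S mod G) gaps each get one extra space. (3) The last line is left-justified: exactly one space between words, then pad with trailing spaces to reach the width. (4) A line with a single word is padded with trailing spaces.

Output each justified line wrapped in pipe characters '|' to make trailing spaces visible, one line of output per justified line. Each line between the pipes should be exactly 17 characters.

Answer: |chair  stop  deep|
|cherry       they|
|release     tired|
|rain   play   top|
|microwave   ocean|
|dirty   with  why|
|algorithm  bright|
|by wind          |

Derivation:
Line 1: ['chair', 'stop', 'deep'] (min_width=15, slack=2)
Line 2: ['cherry', 'they'] (min_width=11, slack=6)
Line 3: ['release', 'tired'] (min_width=13, slack=4)
Line 4: ['rain', 'play', 'top'] (min_width=13, slack=4)
Line 5: ['microwave', 'ocean'] (min_width=15, slack=2)
Line 6: ['dirty', 'with', 'why'] (min_width=14, slack=3)
Line 7: ['algorithm', 'bright'] (min_width=16, slack=1)
Line 8: ['by', 'wind'] (min_width=7, slack=10)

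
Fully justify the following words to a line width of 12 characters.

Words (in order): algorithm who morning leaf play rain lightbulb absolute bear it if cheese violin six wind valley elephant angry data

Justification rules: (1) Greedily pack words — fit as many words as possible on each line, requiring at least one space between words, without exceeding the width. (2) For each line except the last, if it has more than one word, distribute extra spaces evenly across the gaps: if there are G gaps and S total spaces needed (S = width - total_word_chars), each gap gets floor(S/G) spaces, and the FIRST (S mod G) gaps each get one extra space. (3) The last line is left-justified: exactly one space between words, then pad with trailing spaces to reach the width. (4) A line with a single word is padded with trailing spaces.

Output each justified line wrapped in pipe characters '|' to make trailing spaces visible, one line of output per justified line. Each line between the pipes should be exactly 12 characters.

Line 1: ['algorithm'] (min_width=9, slack=3)
Line 2: ['who', 'morning'] (min_width=11, slack=1)
Line 3: ['leaf', 'play'] (min_width=9, slack=3)
Line 4: ['rain'] (min_width=4, slack=8)
Line 5: ['lightbulb'] (min_width=9, slack=3)
Line 6: ['absolute'] (min_width=8, slack=4)
Line 7: ['bear', 'it', 'if'] (min_width=10, slack=2)
Line 8: ['cheese'] (min_width=6, slack=6)
Line 9: ['violin', 'six'] (min_width=10, slack=2)
Line 10: ['wind', 'valley'] (min_width=11, slack=1)
Line 11: ['elephant'] (min_width=8, slack=4)
Line 12: ['angry', 'data'] (min_width=10, slack=2)

Answer: |algorithm   |
|who  morning|
|leaf    play|
|rain        |
|lightbulb   |
|absolute    |
|bear  it  if|
|cheese      |
|violin   six|
|wind  valley|
|elephant    |
|angry data  |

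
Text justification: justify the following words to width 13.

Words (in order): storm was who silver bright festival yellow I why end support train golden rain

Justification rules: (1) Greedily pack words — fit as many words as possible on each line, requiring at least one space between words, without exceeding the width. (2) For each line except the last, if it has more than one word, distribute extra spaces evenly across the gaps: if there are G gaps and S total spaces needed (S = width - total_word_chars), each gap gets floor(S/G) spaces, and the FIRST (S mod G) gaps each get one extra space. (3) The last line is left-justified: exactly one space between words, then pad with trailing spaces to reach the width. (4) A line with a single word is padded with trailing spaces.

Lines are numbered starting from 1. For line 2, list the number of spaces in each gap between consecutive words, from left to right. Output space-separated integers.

Answer: 1

Derivation:
Line 1: ['storm', 'was', 'who'] (min_width=13, slack=0)
Line 2: ['silver', 'bright'] (min_width=13, slack=0)
Line 3: ['festival'] (min_width=8, slack=5)
Line 4: ['yellow', 'I', 'why'] (min_width=12, slack=1)
Line 5: ['end', 'support'] (min_width=11, slack=2)
Line 6: ['train', 'golden'] (min_width=12, slack=1)
Line 7: ['rain'] (min_width=4, slack=9)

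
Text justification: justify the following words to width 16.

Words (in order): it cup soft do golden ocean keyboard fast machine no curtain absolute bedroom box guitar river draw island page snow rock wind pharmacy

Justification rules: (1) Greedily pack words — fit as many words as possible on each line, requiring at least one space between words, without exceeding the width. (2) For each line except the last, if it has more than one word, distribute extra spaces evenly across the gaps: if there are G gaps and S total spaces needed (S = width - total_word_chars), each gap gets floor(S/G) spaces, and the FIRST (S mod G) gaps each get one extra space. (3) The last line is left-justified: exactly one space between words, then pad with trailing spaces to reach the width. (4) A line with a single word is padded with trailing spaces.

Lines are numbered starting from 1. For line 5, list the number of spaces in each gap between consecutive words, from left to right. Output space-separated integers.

Answer: 1

Derivation:
Line 1: ['it', 'cup', 'soft', 'do'] (min_width=14, slack=2)
Line 2: ['golden', 'ocean'] (min_width=12, slack=4)
Line 3: ['keyboard', 'fast'] (min_width=13, slack=3)
Line 4: ['machine', 'no'] (min_width=10, slack=6)
Line 5: ['curtain', 'absolute'] (min_width=16, slack=0)
Line 6: ['bedroom', 'box'] (min_width=11, slack=5)
Line 7: ['guitar', 'river'] (min_width=12, slack=4)
Line 8: ['draw', 'island', 'page'] (min_width=16, slack=0)
Line 9: ['snow', 'rock', 'wind'] (min_width=14, slack=2)
Line 10: ['pharmacy'] (min_width=8, slack=8)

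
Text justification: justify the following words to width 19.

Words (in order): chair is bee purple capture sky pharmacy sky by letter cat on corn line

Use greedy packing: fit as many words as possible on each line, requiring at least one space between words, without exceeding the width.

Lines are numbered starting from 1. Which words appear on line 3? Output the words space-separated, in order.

Line 1: ['chair', 'is', 'bee', 'purple'] (min_width=19, slack=0)
Line 2: ['capture', 'sky'] (min_width=11, slack=8)
Line 3: ['pharmacy', 'sky', 'by'] (min_width=15, slack=4)
Line 4: ['letter', 'cat', 'on', 'corn'] (min_width=18, slack=1)
Line 5: ['line'] (min_width=4, slack=15)

Answer: pharmacy sky by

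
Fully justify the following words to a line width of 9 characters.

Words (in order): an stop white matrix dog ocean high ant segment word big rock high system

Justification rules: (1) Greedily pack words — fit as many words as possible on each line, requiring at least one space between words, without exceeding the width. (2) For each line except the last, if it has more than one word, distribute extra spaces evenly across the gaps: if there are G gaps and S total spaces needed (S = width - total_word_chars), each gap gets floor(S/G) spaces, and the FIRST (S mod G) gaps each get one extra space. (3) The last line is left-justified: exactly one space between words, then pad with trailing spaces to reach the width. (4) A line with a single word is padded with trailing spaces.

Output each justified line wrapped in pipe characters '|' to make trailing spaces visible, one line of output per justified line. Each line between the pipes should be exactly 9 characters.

Line 1: ['an', 'stop'] (min_width=7, slack=2)
Line 2: ['white'] (min_width=5, slack=4)
Line 3: ['matrix'] (min_width=6, slack=3)
Line 4: ['dog', 'ocean'] (min_width=9, slack=0)
Line 5: ['high', 'ant'] (min_width=8, slack=1)
Line 6: ['segment'] (min_width=7, slack=2)
Line 7: ['word', 'big'] (min_width=8, slack=1)
Line 8: ['rock', 'high'] (min_width=9, slack=0)
Line 9: ['system'] (min_width=6, slack=3)

Answer: |an   stop|
|white    |
|matrix   |
|dog ocean|
|high  ant|
|segment  |
|word  big|
|rock high|
|system   |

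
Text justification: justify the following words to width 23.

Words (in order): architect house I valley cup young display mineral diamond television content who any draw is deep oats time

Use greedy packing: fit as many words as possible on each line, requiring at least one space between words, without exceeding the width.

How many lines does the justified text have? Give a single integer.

Answer: 6

Derivation:
Line 1: ['architect', 'house', 'I'] (min_width=17, slack=6)
Line 2: ['valley', 'cup', 'young'] (min_width=16, slack=7)
Line 3: ['display', 'mineral', 'diamond'] (min_width=23, slack=0)
Line 4: ['television', 'content', 'who'] (min_width=22, slack=1)
Line 5: ['any', 'draw', 'is', 'deep', 'oats'] (min_width=21, slack=2)
Line 6: ['time'] (min_width=4, slack=19)
Total lines: 6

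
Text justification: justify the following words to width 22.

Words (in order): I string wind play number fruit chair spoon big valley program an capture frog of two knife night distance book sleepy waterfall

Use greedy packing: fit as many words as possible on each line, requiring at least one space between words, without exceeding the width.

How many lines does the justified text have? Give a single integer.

Answer: 7

Derivation:
Line 1: ['I', 'string', 'wind', 'play'] (min_width=18, slack=4)
Line 2: ['number', 'fruit', 'chair'] (min_width=18, slack=4)
Line 3: ['spoon', 'big', 'valley'] (min_width=16, slack=6)
Line 4: ['program', 'an', 'capture'] (min_width=18, slack=4)
Line 5: ['frog', 'of', 'two', 'knife'] (min_width=17, slack=5)
Line 6: ['night', 'distance', 'book'] (min_width=19, slack=3)
Line 7: ['sleepy', 'waterfall'] (min_width=16, slack=6)
Total lines: 7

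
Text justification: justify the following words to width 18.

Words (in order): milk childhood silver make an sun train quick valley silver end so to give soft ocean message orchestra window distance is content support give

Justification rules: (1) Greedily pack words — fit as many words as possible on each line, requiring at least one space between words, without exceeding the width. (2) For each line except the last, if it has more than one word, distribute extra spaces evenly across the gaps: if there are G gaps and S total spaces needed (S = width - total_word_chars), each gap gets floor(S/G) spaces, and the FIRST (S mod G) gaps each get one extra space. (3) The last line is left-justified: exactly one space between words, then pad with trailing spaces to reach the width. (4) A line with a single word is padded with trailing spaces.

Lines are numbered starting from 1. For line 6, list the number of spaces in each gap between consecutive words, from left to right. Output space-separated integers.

Line 1: ['milk', 'childhood'] (min_width=14, slack=4)
Line 2: ['silver', 'make', 'an', 'sun'] (min_width=18, slack=0)
Line 3: ['train', 'quick', 'valley'] (min_width=18, slack=0)
Line 4: ['silver', 'end', 'so', 'to'] (min_width=16, slack=2)
Line 5: ['give', 'soft', 'ocean'] (min_width=15, slack=3)
Line 6: ['message', 'orchestra'] (min_width=17, slack=1)
Line 7: ['window', 'distance', 'is'] (min_width=18, slack=0)
Line 8: ['content', 'support'] (min_width=15, slack=3)
Line 9: ['give'] (min_width=4, slack=14)

Answer: 2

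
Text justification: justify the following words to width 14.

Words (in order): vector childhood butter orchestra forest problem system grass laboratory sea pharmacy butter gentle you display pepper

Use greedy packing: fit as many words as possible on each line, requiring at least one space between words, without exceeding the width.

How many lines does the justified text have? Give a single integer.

Answer: 11

Derivation:
Line 1: ['vector'] (min_width=6, slack=8)
Line 2: ['childhood'] (min_width=9, slack=5)
Line 3: ['butter'] (min_width=6, slack=8)
Line 4: ['orchestra'] (min_width=9, slack=5)
Line 5: ['forest', 'problem'] (min_width=14, slack=0)
Line 6: ['system', 'grass'] (min_width=12, slack=2)
Line 7: ['laboratory', 'sea'] (min_width=14, slack=0)
Line 8: ['pharmacy'] (min_width=8, slack=6)
Line 9: ['butter', 'gentle'] (min_width=13, slack=1)
Line 10: ['you', 'display'] (min_width=11, slack=3)
Line 11: ['pepper'] (min_width=6, slack=8)
Total lines: 11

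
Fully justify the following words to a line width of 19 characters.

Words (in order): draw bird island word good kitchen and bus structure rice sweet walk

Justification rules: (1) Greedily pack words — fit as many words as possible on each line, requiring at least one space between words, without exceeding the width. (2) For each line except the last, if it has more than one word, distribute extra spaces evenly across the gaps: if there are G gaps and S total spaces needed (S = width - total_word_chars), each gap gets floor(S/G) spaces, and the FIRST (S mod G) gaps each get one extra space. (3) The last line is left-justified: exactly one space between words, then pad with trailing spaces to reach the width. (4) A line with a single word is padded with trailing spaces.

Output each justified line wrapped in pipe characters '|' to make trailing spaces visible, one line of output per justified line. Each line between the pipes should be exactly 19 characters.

Line 1: ['draw', 'bird', 'island'] (min_width=16, slack=3)
Line 2: ['word', 'good', 'kitchen'] (min_width=17, slack=2)
Line 3: ['and', 'bus', 'structure'] (min_width=17, slack=2)
Line 4: ['rice', 'sweet', 'walk'] (min_width=15, slack=4)

Answer: |draw   bird  island|
|word  good  kitchen|
|and  bus  structure|
|rice sweet walk    |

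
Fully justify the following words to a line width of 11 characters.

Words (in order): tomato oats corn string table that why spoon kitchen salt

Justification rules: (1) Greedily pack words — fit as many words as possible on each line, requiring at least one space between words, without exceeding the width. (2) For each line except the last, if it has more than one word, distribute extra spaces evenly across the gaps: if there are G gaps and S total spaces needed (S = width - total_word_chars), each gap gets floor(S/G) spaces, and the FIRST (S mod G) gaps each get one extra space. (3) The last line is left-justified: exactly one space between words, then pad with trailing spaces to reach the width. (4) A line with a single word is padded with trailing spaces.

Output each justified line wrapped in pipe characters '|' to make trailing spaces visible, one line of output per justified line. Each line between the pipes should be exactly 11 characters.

Line 1: ['tomato', 'oats'] (min_width=11, slack=0)
Line 2: ['corn', 'string'] (min_width=11, slack=0)
Line 3: ['table', 'that'] (min_width=10, slack=1)
Line 4: ['why', 'spoon'] (min_width=9, slack=2)
Line 5: ['kitchen'] (min_width=7, slack=4)
Line 6: ['salt'] (min_width=4, slack=7)

Answer: |tomato oats|
|corn string|
|table  that|
|why   spoon|
|kitchen    |
|salt       |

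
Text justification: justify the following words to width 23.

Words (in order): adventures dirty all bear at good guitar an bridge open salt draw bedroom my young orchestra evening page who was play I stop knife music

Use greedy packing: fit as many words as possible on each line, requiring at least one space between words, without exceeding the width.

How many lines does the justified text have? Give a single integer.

Answer: 7

Derivation:
Line 1: ['adventures', 'dirty', 'all'] (min_width=20, slack=3)
Line 2: ['bear', 'at', 'good', 'guitar', 'an'] (min_width=22, slack=1)
Line 3: ['bridge', 'open', 'salt', 'draw'] (min_width=21, slack=2)
Line 4: ['bedroom', 'my', 'young'] (min_width=16, slack=7)
Line 5: ['orchestra', 'evening', 'page'] (min_width=22, slack=1)
Line 6: ['who', 'was', 'play', 'I', 'stop'] (min_width=19, slack=4)
Line 7: ['knife', 'music'] (min_width=11, slack=12)
Total lines: 7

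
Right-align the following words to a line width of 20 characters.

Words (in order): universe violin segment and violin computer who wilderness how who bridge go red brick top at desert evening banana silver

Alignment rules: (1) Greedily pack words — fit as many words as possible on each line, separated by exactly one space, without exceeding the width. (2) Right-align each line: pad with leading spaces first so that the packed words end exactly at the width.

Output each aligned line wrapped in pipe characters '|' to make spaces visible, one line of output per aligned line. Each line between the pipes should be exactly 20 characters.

Line 1: ['universe', 'violin'] (min_width=15, slack=5)
Line 2: ['segment', 'and', 'violin'] (min_width=18, slack=2)
Line 3: ['computer', 'who'] (min_width=12, slack=8)
Line 4: ['wilderness', 'how', 'who'] (min_width=18, slack=2)
Line 5: ['bridge', 'go', 'red', 'brick'] (min_width=19, slack=1)
Line 6: ['top', 'at', 'desert'] (min_width=13, slack=7)
Line 7: ['evening', 'banana'] (min_width=14, slack=6)
Line 8: ['silver'] (min_width=6, slack=14)

Answer: |     universe violin|
|  segment and violin|
|        computer who|
|  wilderness how who|
| bridge go red brick|
|       top at desert|
|      evening banana|
|              silver|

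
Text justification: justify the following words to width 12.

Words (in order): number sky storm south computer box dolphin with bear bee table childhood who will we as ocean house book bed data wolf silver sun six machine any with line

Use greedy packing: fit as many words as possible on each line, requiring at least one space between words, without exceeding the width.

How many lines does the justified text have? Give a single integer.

Answer: 15

Derivation:
Line 1: ['number', 'sky'] (min_width=10, slack=2)
Line 2: ['storm', 'south'] (min_width=11, slack=1)
Line 3: ['computer', 'box'] (min_width=12, slack=0)
Line 4: ['dolphin', 'with'] (min_width=12, slack=0)
Line 5: ['bear', 'bee'] (min_width=8, slack=4)
Line 6: ['table'] (min_width=5, slack=7)
Line 7: ['childhood'] (min_width=9, slack=3)
Line 8: ['who', 'will', 'we'] (min_width=11, slack=1)
Line 9: ['as', 'ocean'] (min_width=8, slack=4)
Line 10: ['house', 'book'] (min_width=10, slack=2)
Line 11: ['bed', 'data'] (min_width=8, slack=4)
Line 12: ['wolf', 'silver'] (min_width=11, slack=1)
Line 13: ['sun', 'six'] (min_width=7, slack=5)
Line 14: ['machine', 'any'] (min_width=11, slack=1)
Line 15: ['with', 'line'] (min_width=9, slack=3)
Total lines: 15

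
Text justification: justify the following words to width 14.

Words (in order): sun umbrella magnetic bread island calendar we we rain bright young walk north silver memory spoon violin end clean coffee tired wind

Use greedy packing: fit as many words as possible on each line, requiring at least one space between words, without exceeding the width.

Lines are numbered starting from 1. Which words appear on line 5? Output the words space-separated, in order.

Line 1: ['sun', 'umbrella'] (min_width=12, slack=2)
Line 2: ['magnetic', 'bread'] (min_width=14, slack=0)
Line 3: ['island'] (min_width=6, slack=8)
Line 4: ['calendar', 'we', 'we'] (min_width=14, slack=0)
Line 5: ['rain', 'bright'] (min_width=11, slack=3)
Line 6: ['young', 'walk'] (min_width=10, slack=4)
Line 7: ['north', 'silver'] (min_width=12, slack=2)
Line 8: ['memory', 'spoon'] (min_width=12, slack=2)
Line 9: ['violin', 'end'] (min_width=10, slack=4)
Line 10: ['clean', 'coffee'] (min_width=12, slack=2)
Line 11: ['tired', 'wind'] (min_width=10, slack=4)

Answer: rain bright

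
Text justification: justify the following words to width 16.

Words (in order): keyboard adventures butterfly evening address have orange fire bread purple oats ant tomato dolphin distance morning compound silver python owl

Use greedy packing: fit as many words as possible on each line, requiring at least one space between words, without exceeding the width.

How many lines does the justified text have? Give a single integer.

Answer: 11

Derivation:
Line 1: ['keyboard'] (min_width=8, slack=8)
Line 2: ['adventures'] (min_width=10, slack=6)
Line 3: ['butterfly'] (min_width=9, slack=7)
Line 4: ['evening', 'address'] (min_width=15, slack=1)
Line 5: ['have', 'orange', 'fire'] (min_width=16, slack=0)
Line 6: ['bread', 'purple'] (min_width=12, slack=4)
Line 7: ['oats', 'ant', 'tomato'] (min_width=15, slack=1)
Line 8: ['dolphin', 'distance'] (min_width=16, slack=0)
Line 9: ['morning', 'compound'] (min_width=16, slack=0)
Line 10: ['silver', 'python'] (min_width=13, slack=3)
Line 11: ['owl'] (min_width=3, slack=13)
Total lines: 11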